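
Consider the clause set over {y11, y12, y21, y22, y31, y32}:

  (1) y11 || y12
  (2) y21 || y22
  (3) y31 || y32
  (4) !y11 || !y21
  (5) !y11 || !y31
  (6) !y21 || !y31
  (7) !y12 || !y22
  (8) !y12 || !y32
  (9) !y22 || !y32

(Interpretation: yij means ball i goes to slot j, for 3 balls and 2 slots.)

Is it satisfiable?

Case y11 = true:
Unit clause (!y21) forces y21 = false.
Unit clause (y22) forces y22 = true.
Unit clause (!y31) forces y31 = false.
Unit clause (y32) forces y32 = true.
Now (!y32) is unsatisfied and unit — conflict.
So y11 must be the other value — set y11 = false.
Unit clause (y12) forces y12 = true.
Unit clause (!y22) forces y22 = false.
Unit clause (y21) forces y21 = true.
Unit clause (!y31) forces y31 = false.
Unit clause (y32) forces y32 = true.
Now (!y32) is unsatisfied and unit — conflict.
Either choice for y11 ends in contradiction.
No assignment satisfies every clause.

Unsatisfiable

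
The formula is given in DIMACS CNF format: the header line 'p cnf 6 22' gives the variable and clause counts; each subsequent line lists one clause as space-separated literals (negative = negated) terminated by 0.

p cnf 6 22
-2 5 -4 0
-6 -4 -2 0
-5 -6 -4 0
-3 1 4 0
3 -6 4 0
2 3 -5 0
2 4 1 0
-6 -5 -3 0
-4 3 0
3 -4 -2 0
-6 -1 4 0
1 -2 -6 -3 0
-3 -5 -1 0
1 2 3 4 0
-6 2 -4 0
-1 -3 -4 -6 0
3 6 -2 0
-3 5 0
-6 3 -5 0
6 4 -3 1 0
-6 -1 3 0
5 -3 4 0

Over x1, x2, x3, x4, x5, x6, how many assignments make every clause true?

There are 2^6 = 64 truth assignments over (x1, x2, x3, x4, x5, x6).
Split on x3. With x3 = True, the clauses containing x3 are satisfied and ¬x3 drops from the rest; 2 of the 2^5 = 32 assignments to the other variables satisfy what remains.
With x3 = False, by the same count on the reduced clause set, 1 assignment works.
Total: 2 + 1 = 3.

3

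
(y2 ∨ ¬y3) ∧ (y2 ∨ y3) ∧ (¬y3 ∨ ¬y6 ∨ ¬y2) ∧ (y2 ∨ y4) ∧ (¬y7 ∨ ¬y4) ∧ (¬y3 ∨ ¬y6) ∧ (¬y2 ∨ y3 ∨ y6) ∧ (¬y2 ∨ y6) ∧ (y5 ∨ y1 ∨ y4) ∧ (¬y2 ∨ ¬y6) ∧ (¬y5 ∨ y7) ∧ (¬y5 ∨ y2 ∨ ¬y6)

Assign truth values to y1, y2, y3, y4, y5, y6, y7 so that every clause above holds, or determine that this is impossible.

Try y2 = True.
The clause (y6) is unit, so y6 = True.
Now (¬y6) is unsatisfied and unit — conflict.
So y2 must be the other value — set y2 = False.
The clause (¬y3) is unit, so y3 = False.
Now (y3) is unsatisfied and unit — conflict.
Both values of y2 lead to a conflict.

UNSATISFIABLE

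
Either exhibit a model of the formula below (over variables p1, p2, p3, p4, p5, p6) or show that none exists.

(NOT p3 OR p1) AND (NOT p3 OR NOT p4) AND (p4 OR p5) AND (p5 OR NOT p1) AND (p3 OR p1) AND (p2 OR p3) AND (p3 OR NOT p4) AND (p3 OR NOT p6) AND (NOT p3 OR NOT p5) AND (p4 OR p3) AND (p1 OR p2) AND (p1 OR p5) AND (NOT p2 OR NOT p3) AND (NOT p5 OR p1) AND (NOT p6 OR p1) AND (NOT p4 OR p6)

Case p3 = false:
From the singleton clause (p1), p1 = true.
From the singleton clause (p5), p5 = true.
From the singleton clause (p2), p2 = true.
From the singleton clause (NOT p4), p4 = false.
But (p4) is also a unit clause — contradiction.
That branch fails; take p3 = true instead.
From the singleton clause (p1), p1 = true.
From the singleton clause (NOT p4), p4 = false.
From the singleton clause (p5), p5 = true.
But (NOT p5) is also a unit clause — contradiction.
Both values of p3 lead to a conflict.

UNSATISFIABLE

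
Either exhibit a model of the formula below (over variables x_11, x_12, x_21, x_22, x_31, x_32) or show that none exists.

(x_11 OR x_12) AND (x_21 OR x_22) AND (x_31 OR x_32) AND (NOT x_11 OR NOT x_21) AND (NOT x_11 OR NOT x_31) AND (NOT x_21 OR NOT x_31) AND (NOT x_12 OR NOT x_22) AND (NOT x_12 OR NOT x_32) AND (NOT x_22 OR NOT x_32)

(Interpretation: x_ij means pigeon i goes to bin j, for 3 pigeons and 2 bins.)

UNSATISFIABLE

Try x_11 = true.
The clause (NOT x_21) is unit, so x_21 = false.
The clause (x_22) is unit, so x_22 = true.
The clause (NOT x_31) is unit, so x_31 = false.
The clause (x_32) is unit, so x_32 = true.
Now (NOT x_32) is unsatisfied and unit — conflict.
That branch fails; take x_11 = false instead.
The clause (x_12) is unit, so x_12 = true.
The clause (NOT x_22) is unit, so x_22 = false.
The clause (x_21) is unit, so x_21 = true.
The clause (NOT x_31) is unit, so x_31 = false.
The clause (x_32) is unit, so x_32 = true.
Now (NOT x_32) is unsatisfied and unit — conflict.
Neither x_11 = true nor x_11 = false works.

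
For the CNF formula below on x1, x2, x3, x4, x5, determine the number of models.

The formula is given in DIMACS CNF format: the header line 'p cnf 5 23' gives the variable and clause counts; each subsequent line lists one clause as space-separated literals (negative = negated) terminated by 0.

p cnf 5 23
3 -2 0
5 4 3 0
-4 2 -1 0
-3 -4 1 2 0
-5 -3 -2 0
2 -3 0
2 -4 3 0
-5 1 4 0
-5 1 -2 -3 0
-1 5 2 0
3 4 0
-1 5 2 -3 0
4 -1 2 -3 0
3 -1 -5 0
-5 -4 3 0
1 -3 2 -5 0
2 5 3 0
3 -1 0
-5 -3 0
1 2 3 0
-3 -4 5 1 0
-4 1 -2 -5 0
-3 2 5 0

3

There are 2^5 = 32 truth assignments over (x1, x2, x3, x4, x5).
Split on x3. With x3 = True, the clauses containing x3 are satisfied and ¬x3 drops from the rest; 3 of the 2^4 = 16 assignments to the other variables satisfy what remains.
With x3 = False, by the same count on the reduced clause set, 0 assignments work.
(One model: x1=F, x2=T, x3=T, x4=F, x5=F.)
Total: 3 + 0 = 3.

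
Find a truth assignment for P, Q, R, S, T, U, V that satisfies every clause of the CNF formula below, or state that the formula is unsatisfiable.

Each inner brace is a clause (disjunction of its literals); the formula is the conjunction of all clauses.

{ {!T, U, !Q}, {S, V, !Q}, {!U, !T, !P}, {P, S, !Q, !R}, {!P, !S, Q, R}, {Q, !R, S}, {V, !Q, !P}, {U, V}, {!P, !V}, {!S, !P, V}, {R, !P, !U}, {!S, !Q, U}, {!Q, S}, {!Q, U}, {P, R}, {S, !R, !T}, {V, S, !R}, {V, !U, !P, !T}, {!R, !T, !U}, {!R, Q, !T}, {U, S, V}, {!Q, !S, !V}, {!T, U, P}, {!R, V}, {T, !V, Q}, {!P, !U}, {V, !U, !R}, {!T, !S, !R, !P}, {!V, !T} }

UNSATISFIABLE

Try U = true.
Unit clause (!P) forces P = false.
Unit clause (R) forces R = true.
Unit clause (!T) forces T = false.
Unit clause (V) forces V = true.
Unit clause (Q) forces Q = true.
Unit clause (S) forces S = true.
Now (!S) is unsatisfied and unit — conflict.
Backtrack on U: now try U = false.
Unit clause (V) forces V = true.
Unit clause (!P) forces P = false.
Unit clause (!Q) forces Q = false.
Unit clause (R) forces R = true.
Unit clause (S) forces S = true.
Unit clause (!T) forces T = false.
Now (T) is unsatisfied and unit — conflict.
Either choice for U ends in contradiction.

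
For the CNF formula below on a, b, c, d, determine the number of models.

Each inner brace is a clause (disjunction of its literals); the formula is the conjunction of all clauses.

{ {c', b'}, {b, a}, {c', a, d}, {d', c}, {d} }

1

There are 2^4 = 16 truth assignments over (a, b, c, d).
Check each against the 5 clauses (columns in the order a, b, c, d):
  F F F F  ✗ fails (b + a)
  F F F T  ✗ fails (b + a)
  F F T F  ✗ fails (b + a)
  F F T T  ✗ fails (b + a)
  F T F F  ✗ fails (d)
  F T F T  ✗ fails (d' + c)
  F T T F  ✗ fails (c' + b')
  F T T T  ✗ fails (c' + b')
  T F F F  ✗ fails (d)
  T F F T  ✗ fails (d' + c)
  T F T F  ✗ fails (d)
  T F T T  ✓ satisfies all
  T T F F  ✗ fails (d)
  T T F T  ✗ fails (d' + c)
  T T T F  ✗ fails (c' + b')
  T T T T  ✗ fails (c' + b')
1 of the 16 rows is a model.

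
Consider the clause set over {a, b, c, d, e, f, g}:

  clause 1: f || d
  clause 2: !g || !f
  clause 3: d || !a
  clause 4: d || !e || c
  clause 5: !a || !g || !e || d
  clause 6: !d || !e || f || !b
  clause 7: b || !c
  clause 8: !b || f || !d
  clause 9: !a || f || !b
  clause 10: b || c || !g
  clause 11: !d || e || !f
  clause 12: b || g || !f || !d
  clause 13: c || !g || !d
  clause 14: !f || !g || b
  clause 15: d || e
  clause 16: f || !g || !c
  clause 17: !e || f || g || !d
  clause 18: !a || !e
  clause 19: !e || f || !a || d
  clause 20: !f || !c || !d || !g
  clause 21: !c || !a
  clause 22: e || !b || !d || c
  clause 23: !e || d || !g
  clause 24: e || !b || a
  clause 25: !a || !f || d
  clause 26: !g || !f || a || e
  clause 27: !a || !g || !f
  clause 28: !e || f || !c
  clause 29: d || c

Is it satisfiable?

Satisfiable

Try f = true.
From the singleton clause (!g), g = false.
Try d = true.
From the singleton clause (e), e = true.
From the singleton clause (b), b = true.
From the singleton clause (!a), a = false.
No clause remains; c is free.
A satisfying assignment: a ↦ false; b ↦ true; c ↦ false; d ↦ true; e ↦ true; f ↦ true; g ↦ false.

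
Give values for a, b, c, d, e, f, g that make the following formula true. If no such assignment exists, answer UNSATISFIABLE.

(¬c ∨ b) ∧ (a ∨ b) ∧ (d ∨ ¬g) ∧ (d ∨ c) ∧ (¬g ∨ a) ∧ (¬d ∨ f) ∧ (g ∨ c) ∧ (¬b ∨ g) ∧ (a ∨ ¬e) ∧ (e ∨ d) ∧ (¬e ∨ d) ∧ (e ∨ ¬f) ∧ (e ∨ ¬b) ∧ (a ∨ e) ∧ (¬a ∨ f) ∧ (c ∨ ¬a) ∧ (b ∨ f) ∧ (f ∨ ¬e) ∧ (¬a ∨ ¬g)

UNSATISFIABLE

Suppose c = False.
(d) alone gives d = True.
(f) alone gives f = True.
(g) alone gives g = True.
(a) alone gives a = True.
But (¬a) is also a unit clause — contradiction.
Backtrack on c: now try c = True.
(b) alone gives b = True.
(g) alone gives g = True.
(d) alone gives d = True.
(a) alone gives a = True.
But (¬a) is also a unit clause — contradiction.
Neither c = True nor c = False works.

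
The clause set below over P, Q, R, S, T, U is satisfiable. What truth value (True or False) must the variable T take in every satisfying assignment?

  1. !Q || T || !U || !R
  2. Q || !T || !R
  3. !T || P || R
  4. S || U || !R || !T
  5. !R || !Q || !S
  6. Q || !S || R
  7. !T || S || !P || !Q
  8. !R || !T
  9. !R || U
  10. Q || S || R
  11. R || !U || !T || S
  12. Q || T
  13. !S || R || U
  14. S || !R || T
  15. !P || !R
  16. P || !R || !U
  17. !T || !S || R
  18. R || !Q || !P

Suppose T = true.
From the singleton clause (!R), R = false.
From the singleton clause (P), P = true.
From the singleton clause (!S), S = false.
From the singleton clause (!Q), Q = false.
That conflicts with the unit clause (Q).
So every satisfying assignment has T = False.

False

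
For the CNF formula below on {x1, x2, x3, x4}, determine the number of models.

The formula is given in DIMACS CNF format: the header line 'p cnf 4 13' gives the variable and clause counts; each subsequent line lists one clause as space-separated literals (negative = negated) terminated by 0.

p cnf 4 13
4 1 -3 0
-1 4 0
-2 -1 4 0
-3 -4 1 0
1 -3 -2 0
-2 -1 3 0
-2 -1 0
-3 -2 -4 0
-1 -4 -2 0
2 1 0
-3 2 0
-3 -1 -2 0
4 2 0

3

There are 2^4 = 16 truth assignments over (x1, x2, x3, x4).
Check each against the 13 clauses (columns in the order x1, x2, x3, x4):
  F F F F  ✗ fails (x2 ∨ x1)
  F F F T  ✗ fails (x2 ∨ x1)
  F F T F  ✗ fails (x4 ∨ x1 ∨ ¬x3)
  F F T T  ✗ fails (¬x3 ∨ ¬x4 ∨ x1)
  F T F F  ✓ satisfies all
  F T F T  ✓ satisfies all
  F T T F  ✗ fails (x4 ∨ x1 ∨ ¬x3)
  F T T T  ✗ fails (¬x3 ∨ ¬x4 ∨ x1)
  T F F F  ✗ fails (¬x1 ∨ x4)
  T F F T  ✓ satisfies all
  T F T F  ✗ fails (¬x1 ∨ x4)
  T F T T  ✗ fails (¬x3 ∨ x2)
  T T F F  ✗ fails (¬x1 ∨ x4)
  T T F T  ✗ fails (¬x2 ∨ ¬x1 ∨ x3)
  T T T F  ✗ fails (¬x1 ∨ x4)
  T T T T  ✗ fails (¬x2 ∨ ¬x1)
3 of the 16 rows are models.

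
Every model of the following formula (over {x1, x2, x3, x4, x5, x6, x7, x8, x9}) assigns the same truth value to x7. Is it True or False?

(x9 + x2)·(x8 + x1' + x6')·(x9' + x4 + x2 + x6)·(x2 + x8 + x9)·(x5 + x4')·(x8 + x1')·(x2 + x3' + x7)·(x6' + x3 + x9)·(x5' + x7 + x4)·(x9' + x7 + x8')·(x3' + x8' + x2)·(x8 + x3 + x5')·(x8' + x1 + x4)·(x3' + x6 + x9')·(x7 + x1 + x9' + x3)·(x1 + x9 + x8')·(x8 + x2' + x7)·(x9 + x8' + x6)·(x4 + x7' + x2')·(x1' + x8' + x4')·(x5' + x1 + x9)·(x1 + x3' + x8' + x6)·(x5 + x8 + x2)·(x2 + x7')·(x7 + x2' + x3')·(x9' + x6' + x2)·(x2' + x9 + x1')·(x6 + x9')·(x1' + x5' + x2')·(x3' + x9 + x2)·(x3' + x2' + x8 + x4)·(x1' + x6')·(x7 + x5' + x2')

True

Suppose x7 = 0.
Branch on x9: set x9 = 1.
(x8') alone gives x8 = 0.
(x1') alone gives x1 = 0.
(x3) alone gives x3 = 1.
(x2) alone gives x2 = 1.
Now (x2') is unsatisfied and unit — conflict.
So x9 must be the other value — set x9 = 0.
(x2) alone gives x2 = 1.
(x8) alone gives x8 = 1.
(x1) alone gives x1 = 1.
Now (x1') is unsatisfied and unit — conflict.
Neither x9 = 1 nor x9 = 0 works.
So every satisfying assignment has x7 = True.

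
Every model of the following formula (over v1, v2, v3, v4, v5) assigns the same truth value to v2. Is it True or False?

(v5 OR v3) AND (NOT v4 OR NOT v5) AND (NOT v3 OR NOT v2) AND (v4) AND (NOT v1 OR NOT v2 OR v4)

False

Suppose v2 = true.
From the singleton clause (NOT v3), v3 = false.
From the singleton clause (v5), v5 = true.
From the singleton clause (NOT v4), v4 = false.
Now (v4) is unsatisfied and unit — conflict.
So every satisfying assignment has v2 = False.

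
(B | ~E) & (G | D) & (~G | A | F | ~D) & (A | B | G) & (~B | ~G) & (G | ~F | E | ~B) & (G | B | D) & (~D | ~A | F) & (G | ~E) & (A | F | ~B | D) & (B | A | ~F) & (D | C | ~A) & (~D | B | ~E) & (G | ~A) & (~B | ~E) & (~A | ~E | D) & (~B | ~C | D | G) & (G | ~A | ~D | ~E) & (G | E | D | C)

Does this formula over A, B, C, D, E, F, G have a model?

Case B = 0:
The clause (~E) is unit, so E = 0.
Case G = 1:
Case A = 0:
The clause (~F) is unit, so F = 0.
The clause (~D) is unit, so D = 0.
No clause remains; C is free.
A satisfying assignment: A=0; B=0; C=1; D=0; E=0; F=0; G=1.

Yes, satisfiable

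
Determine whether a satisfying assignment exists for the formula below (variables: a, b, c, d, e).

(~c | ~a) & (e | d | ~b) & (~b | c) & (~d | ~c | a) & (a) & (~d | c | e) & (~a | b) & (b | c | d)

No, unsatisfiable

The clause (a) is unit, so a = 1.
The clause (~c) is unit, so c = 0.
The clause (~b) is unit, so b = 0.
But (b) is also a unit clause — contradiction.
No assignment satisfies every clause.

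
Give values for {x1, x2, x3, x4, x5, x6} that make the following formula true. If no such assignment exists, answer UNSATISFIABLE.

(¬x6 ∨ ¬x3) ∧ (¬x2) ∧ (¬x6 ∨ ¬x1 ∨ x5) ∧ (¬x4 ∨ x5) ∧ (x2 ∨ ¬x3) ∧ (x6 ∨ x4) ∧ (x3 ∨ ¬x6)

Unit clause (¬x2) forces x2 = False.
Unit clause (¬x3) forces x3 = False.
Unit clause (¬x6) forces x6 = False.
Unit clause (x4) forces x4 = True.
Unit clause (x5) forces x5 = True.
All clauses hold; x1 can take either value.

x1=False, x2=False, x3=False, x4=True, x5=True, x6=False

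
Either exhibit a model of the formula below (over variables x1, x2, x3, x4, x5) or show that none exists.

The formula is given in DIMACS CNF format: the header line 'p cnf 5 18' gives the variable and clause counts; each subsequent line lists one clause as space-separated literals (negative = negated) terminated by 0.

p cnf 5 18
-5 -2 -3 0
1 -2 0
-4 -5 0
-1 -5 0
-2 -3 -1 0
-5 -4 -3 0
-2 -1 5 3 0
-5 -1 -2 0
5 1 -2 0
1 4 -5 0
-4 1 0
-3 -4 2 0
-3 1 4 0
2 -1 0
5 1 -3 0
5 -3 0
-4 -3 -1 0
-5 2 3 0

x1 ↦ False; x2 ↦ False; x3 ↦ False; x4 ↦ False; x5 ↦ False

Branch on x1: set x1 = False.
(¬x2) alone gives x2 = False.
(¬x4) alone gives x4 = False.
(¬x5) alone gives x5 = False.
(¬x3) alone gives x3 = False.
Every clause now holds.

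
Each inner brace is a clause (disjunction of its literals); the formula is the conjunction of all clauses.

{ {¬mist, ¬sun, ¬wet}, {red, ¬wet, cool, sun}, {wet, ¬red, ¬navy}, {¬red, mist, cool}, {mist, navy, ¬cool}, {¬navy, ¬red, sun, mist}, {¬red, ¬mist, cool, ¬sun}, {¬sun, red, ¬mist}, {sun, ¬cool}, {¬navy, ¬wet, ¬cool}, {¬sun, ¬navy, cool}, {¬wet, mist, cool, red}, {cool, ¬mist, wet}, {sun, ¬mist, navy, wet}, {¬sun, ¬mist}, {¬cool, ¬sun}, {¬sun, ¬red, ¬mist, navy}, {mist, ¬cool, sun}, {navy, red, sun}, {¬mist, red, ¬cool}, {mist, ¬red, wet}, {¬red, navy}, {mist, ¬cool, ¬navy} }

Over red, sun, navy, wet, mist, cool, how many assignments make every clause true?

3

There are 2^6 = 64 truth assignments over (red, sun, navy, wet, mist, cool).
Split on red. With red = True, the clauses containing red are satisfied and ¬red drops from the rest; 1 of the 2^5 = 32 assignments to the other variables satisfy what remains.
With red = False, by the same count on the reduced clause set, 2 assignments work.
(One model: red=F, sun=F, navy=T, wet=F, mist=F, cool=F.)
Total: 1 + 2 = 3.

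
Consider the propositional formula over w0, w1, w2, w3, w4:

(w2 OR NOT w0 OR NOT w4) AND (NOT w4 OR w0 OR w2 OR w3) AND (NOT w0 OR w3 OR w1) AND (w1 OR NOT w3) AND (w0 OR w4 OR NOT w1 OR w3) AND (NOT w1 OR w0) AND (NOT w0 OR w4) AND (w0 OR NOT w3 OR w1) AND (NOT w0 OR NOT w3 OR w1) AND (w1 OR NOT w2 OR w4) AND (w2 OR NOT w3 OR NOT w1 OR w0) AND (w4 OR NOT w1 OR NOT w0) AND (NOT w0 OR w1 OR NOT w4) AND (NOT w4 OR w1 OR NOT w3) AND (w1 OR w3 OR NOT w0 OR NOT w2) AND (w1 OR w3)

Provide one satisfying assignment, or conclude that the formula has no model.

Case w1 = true:
From the singleton clause (w0), w0 = true.
From the singleton clause (w4), w4 = true.
From the singleton clause (w2), w2 = true.
No clause remains; w3 is free.

w0 ↦ true,  w1 ↦ true,  w2 ↦ true,  w3 ↦ true,  w4 ↦ true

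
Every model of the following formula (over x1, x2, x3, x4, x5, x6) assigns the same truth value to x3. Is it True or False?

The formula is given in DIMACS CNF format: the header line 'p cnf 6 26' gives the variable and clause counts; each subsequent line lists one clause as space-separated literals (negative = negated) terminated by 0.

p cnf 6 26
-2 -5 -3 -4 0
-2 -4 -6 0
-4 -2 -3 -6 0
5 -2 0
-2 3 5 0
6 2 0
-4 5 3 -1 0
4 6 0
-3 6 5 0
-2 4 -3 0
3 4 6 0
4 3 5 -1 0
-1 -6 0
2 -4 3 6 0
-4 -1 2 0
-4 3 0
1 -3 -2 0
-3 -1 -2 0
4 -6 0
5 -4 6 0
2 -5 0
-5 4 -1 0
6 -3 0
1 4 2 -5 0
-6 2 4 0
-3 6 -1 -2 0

True

Suppose x3 = False.
(¬x4) alone gives x4 = False.
(x6) alone gives x6 = True.
Now (¬x6) is unsatisfied and unit — conflict.
So every satisfying assignment has x3 = True.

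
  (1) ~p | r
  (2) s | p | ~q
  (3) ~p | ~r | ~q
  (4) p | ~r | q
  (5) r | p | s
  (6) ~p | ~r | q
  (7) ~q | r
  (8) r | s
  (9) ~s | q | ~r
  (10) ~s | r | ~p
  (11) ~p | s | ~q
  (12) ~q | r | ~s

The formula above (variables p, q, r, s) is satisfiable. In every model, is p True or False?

Suppose p = 1.
The clause (r) is unit, so r = 1.
The clause (~q) is unit, so q = 0.
But (q) is also a unit clause — contradiction.
So every satisfying assignment has p = False.

False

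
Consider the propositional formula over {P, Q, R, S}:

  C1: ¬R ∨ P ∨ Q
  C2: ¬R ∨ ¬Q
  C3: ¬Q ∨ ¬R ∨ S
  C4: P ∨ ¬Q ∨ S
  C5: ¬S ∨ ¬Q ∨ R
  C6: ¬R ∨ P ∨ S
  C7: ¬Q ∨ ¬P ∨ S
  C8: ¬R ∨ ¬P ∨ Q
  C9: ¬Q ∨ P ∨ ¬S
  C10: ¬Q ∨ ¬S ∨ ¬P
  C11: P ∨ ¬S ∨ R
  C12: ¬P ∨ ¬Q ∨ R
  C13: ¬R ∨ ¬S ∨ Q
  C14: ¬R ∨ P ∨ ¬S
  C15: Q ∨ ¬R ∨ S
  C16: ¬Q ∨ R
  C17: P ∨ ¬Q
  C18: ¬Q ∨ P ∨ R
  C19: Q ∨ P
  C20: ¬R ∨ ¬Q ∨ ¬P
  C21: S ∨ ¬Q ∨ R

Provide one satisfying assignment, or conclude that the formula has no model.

P ↦ True,  Q ↦ False,  R ↦ False,  S ↦ False

Try R = False.
(¬Q) alone gives Q = False.
(P) alone gives P = True.
Every clause is now satisfied; S is unconstrained.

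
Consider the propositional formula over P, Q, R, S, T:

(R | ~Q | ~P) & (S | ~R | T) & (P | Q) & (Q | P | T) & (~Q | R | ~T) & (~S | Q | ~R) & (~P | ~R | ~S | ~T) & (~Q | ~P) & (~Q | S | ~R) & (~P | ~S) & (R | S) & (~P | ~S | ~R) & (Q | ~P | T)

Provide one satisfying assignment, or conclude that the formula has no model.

Suppose P = 0.
Unit clause (Q) forces Q = 1.
Suppose R = 1.
Unit clause (S) forces S = 1.
All clauses hold; T can take either value.

P: 0, Q: 1, R: 1, S: 1, T: 1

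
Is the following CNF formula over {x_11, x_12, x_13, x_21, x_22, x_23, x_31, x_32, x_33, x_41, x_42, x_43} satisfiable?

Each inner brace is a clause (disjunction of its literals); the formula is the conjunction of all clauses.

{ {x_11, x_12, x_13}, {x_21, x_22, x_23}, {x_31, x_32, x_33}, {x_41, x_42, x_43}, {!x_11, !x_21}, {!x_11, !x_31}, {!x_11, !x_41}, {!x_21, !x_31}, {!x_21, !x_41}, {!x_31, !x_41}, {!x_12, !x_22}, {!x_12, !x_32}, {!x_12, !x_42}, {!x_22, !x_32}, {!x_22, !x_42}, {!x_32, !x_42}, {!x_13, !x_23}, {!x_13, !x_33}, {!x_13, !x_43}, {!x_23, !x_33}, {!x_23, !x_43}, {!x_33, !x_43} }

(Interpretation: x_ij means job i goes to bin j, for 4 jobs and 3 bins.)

Branch on x_11: set x_11 = false.
Branch on x_12: set x_12 = true.
(!x_22) alone gives x_22 = false.
(!x_32) alone gives x_32 = false.
(!x_42) alone gives x_42 = false.
Branch on x_21: set x_21 = true.
(!x_31) alone gives x_31 = false.
(x_33) alone gives x_33 = true.
(!x_41) alone gives x_41 = false.
(x_43) alone gives x_43 = true.
Now (!x_43) is unsatisfied and unit — conflict.
Backtrack on x_21: now try x_21 = false.
(x_23) alone gives x_23 = true.
(!x_13) alone gives x_13 = false.
(!x_33) alone gives x_33 = false.
(x_31) alone gives x_31 = true.
(!x_41) alone gives x_41 = false.
(x_43) alone gives x_43 = true.
Now (!x_43) is unsatisfied and unit — conflict.
Either choice for x_21 ends in contradiction.
Backtrack on x_12: now try x_12 = false.
(x_13) alone gives x_13 = true.
(!x_23) alone gives x_23 = false.
(!x_33) alone gives x_33 = false.
(!x_43) alone gives x_43 = false.
Branch on x_21: set x_21 = true.
(!x_31) alone gives x_31 = false.
(x_32) alone gives x_32 = true.
(!x_41) alone gives x_41 = false.
(x_42) alone gives x_42 = true.
Now (!x_42) is unsatisfied and unit — conflict.
Backtrack on x_21: now try x_21 = false.
(x_22) alone gives x_22 = true.
(!x_32) alone gives x_32 = false.
(x_31) alone gives x_31 = true.
(!x_41) alone gives x_41 = false.
(x_42) alone gives x_42 = true.
Now (!x_42) is unsatisfied and unit — conflict.
Either choice for x_21 ends in contradiction.
Either choice for x_12 ends in contradiction.
Backtrack on x_11: now try x_11 = true.
(!x_21) alone gives x_21 = false.
(!x_31) alone gives x_31 = false.
(!x_41) alone gives x_41 = false.
Branch on x_22: set x_22 = true.
(!x_12) alone gives x_12 = false.
(!x_32) alone gives x_32 = false.
(x_33) alone gives x_33 = true.
(!x_42) alone gives x_42 = false.
(x_43) alone gives x_43 = true.
Now (!x_43) is unsatisfied and unit — conflict.
Backtrack on x_22: now try x_22 = false.
(x_23) alone gives x_23 = true.
(!x_13) alone gives x_13 = false.
(!x_33) alone gives x_33 = false.
(x_32) alone gives x_32 = true.
(!x_12) alone gives x_12 = false.
(!x_42) alone gives x_42 = false.
(x_43) alone gives x_43 = true.
Now (!x_43) is unsatisfied and unit — conflict.
Either choice for x_22 ends in contradiction.
Either choice for x_11 ends in contradiction.
No assignment satisfies every clause.

Unsatisfiable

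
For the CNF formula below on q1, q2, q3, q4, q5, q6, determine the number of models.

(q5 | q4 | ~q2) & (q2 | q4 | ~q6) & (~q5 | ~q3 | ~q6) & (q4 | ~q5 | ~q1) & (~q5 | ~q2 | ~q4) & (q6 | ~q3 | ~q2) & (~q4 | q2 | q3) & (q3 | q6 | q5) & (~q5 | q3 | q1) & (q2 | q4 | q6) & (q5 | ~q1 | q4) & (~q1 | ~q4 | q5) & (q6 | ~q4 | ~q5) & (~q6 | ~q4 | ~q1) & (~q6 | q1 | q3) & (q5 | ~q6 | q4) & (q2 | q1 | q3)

There are 2^6 = 64 truth assignments over (q1, q2, q3, q4, q5, q6).
Split on q3. With q3 = 1, the clauses containing q3 are satisfied and ~q3 drops from the rest; 3 of the 2^5 = 32 assignments to the other variables satisfy what remains.
With q3 = 0, by the same count on the reduced clause set, 0 assignments work.
(One model: q1=F, q2=F, q3=T, q4=T, q5=F, q6=F.)
Total: 3 + 0 = 3.

3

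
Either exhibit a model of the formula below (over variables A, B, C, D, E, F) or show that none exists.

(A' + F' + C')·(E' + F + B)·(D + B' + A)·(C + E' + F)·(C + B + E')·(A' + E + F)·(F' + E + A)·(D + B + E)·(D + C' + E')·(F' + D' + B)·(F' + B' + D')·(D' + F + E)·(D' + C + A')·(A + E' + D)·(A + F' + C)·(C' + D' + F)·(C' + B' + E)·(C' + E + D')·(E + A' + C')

A: 1; B: 1; C: 0; D: 0; E: 0; F: 1

Branch on A: set A = 1.
Branch on F: set F = 1.
Unit clause (C') forces C = 0.
Unit clause (D') forces D = 0.
Branch on B: set B = 1.
All clauses hold; E can take either value.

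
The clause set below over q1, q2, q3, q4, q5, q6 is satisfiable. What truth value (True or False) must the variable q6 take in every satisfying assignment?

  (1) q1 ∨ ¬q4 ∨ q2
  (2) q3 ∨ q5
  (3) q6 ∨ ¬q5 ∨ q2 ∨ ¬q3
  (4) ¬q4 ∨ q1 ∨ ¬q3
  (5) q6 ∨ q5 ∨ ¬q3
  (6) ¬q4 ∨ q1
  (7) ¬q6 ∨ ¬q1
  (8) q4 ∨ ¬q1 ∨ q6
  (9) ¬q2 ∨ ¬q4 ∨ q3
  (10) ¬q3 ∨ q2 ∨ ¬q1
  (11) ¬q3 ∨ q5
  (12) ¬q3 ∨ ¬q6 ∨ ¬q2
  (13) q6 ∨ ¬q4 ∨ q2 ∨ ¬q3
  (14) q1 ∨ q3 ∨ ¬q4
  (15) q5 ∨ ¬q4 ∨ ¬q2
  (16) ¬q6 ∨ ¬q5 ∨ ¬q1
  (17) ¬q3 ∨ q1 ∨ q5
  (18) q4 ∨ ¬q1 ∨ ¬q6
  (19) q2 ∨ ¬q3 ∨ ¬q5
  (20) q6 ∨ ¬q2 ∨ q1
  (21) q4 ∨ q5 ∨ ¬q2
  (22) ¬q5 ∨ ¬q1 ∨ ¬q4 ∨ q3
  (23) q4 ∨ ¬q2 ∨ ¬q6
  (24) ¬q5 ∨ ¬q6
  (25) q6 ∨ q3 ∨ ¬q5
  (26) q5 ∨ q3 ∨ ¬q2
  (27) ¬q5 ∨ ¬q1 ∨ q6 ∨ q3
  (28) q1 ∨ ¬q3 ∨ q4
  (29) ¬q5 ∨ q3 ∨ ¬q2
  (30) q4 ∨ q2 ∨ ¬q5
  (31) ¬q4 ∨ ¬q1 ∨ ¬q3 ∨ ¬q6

Suppose q6 = True.
The clause (¬q1) is unit, so q1 = False.
The clause (¬q4) is unit, so q4 = False.
The clause (¬q2) is unit, so q2 = False.
The clause (¬q5) is unit, so q5 = False.
The clause (q3) is unit, so q3 = True.
Now (¬q3) is unsatisfied and unit — conflict.
So every satisfying assignment has q6 = False.

False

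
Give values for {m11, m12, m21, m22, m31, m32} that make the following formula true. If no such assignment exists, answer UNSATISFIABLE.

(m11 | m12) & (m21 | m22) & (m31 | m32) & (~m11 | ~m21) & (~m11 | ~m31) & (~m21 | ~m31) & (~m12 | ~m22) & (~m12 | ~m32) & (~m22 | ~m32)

Try m11 = 1.
The clause (~m21) is unit, so m21 = 0.
The clause (m22) is unit, so m22 = 1.
The clause (~m31) is unit, so m31 = 0.
The clause (m32) is unit, so m32 = 1.
Now (~m32) is unsatisfied and unit — conflict.
Backtrack on m11: now try m11 = 0.
The clause (m12) is unit, so m12 = 1.
The clause (~m22) is unit, so m22 = 0.
The clause (m21) is unit, so m21 = 1.
The clause (~m31) is unit, so m31 = 0.
The clause (m32) is unit, so m32 = 1.
Now (~m32) is unsatisfied and unit — conflict.
Both values of m11 lead to a conflict.

UNSATISFIABLE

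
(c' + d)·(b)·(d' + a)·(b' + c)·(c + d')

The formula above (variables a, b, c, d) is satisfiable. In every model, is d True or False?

True

Suppose d = 0.
The clause (c') is unit, so c = 0.
The clause (b) is unit, so b = 1.
That conflicts with the unit clause (b').
So every satisfying assignment has d = True.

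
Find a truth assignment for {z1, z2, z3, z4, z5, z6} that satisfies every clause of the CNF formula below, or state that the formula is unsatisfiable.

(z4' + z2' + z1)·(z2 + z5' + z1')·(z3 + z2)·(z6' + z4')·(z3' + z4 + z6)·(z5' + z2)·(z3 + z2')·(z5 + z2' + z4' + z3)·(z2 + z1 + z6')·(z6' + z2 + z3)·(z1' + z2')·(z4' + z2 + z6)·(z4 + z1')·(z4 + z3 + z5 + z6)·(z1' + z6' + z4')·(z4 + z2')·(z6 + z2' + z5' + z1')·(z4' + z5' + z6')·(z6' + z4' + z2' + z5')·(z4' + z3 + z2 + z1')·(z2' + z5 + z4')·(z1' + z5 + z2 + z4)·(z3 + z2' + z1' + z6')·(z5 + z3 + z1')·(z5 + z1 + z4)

UNSATISFIABLE

Suppose z3 = 1.
Suppose z6 = 0.
From the singleton clause (z4), z4 = 1.
From the singleton clause (z2), z2 = 1.
From the singleton clause (z1), z1 = 1.
That conflicts with the unit clause (z1').
Backtrack on z6: now try z6 = 1.
From the singleton clause (z4'), z4 = 0.
From the singleton clause (z1'), z1 = 0.
From the singleton clause (z2), z2 = 1.
That conflicts with the unit clause (z2').
Neither z6 = 1 nor z6 = 0 works.
Backtrack on z3: now try z3 = 0.
From the singleton clause (z2), z2 = 1.
That conflicts with the unit clause (z2').
Neither z3 = 1 nor z3 = 0 works.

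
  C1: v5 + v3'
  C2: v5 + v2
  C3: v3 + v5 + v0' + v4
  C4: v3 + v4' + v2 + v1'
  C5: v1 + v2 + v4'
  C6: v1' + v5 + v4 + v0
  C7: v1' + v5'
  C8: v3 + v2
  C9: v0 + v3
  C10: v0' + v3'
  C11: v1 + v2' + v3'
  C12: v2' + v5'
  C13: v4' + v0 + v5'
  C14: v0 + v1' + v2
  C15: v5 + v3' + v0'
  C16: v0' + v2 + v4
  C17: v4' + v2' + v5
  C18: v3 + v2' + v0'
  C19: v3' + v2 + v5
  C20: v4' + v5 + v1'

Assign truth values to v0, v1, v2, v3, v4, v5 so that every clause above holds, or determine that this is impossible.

Suppose v5 = 1.
The clause (v1') is unit, so v1 = 0.
The clause (v2') is unit, so v2 = 0.
The clause (v4') is unit, so v4 = 0.
The clause (v3) is unit, so v3 = 1.
The clause (v0') is unit, so v0 = 0.
This assignment satisfies each clause.

v0=0,  v1=0,  v2=0,  v3=1,  v4=0,  v5=1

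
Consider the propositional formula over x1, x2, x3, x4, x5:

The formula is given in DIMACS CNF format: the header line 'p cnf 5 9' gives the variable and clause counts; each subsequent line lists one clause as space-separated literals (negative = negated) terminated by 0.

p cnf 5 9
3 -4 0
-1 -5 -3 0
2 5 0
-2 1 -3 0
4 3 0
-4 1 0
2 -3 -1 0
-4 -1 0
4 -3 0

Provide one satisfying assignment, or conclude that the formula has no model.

Branch on x3: set x3 = True.
(x4) alone gives x4 = True.
(x1) alone gives x1 = True.
That conflicts with the unit clause (¬x1).
Undo x3 and try x3 = False.
(¬x4) alone gives x4 = False.
That conflicts with the unit clause (x4).
Either choice for x3 ends in contradiction.

UNSATISFIABLE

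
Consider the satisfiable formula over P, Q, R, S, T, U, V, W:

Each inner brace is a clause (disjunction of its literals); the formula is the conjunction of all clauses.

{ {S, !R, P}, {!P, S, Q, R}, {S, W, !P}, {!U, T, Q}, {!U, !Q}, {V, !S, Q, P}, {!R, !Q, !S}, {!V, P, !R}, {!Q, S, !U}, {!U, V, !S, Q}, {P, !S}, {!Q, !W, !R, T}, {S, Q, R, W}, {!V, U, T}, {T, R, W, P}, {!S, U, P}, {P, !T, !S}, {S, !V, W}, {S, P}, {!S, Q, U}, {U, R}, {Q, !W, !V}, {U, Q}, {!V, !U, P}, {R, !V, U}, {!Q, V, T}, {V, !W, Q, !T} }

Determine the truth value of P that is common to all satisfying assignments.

True

Suppose P = false.
The clause (!S) is unit, so S = false.
Now (S) is unsatisfied and unit — conflict.
So every satisfying assignment has P = True.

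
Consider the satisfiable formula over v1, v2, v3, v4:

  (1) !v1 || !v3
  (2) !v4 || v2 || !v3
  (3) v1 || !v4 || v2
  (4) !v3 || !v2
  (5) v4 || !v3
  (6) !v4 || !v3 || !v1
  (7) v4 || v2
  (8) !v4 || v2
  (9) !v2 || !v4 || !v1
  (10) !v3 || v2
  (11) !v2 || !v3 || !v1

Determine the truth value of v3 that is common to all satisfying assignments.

False

Suppose v3 = true.
Unit clause (!v1) forces v1 = false.
Unit clause (!v2) forces v2 = false.
But (v2) is also a unit clause — contradiction.
So every satisfying assignment has v3 = False.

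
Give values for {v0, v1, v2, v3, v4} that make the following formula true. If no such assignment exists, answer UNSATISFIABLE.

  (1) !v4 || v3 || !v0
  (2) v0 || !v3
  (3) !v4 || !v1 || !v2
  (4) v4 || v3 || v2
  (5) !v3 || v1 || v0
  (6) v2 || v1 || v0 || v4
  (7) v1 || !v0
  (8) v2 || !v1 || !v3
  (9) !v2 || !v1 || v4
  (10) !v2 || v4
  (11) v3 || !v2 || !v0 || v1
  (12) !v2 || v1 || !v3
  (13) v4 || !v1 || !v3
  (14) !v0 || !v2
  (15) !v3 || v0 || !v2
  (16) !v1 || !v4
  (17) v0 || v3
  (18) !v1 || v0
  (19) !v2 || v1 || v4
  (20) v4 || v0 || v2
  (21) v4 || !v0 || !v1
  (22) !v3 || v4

UNSATISFIABLE

Case v0 = true:
Unit clause (v1) forces v1 = true.
Unit clause (!v2) forces v2 = false.
Unit clause (!v3) forces v3 = false.
Unit clause (!v4) forces v4 = false.
But (v4) is also a unit clause — contradiction.
So v0 must be the other value — set v0 = false.
Unit clause (!v3) forces v3 = false.
But (v3) is also a unit clause — contradiction.
Either choice for v0 ends in contradiction.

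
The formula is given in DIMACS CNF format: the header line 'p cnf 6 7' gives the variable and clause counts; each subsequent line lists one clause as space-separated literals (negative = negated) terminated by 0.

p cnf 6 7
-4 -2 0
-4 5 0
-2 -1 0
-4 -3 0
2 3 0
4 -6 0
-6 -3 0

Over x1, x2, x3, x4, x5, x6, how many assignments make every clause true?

8

There are 2^6 = 64 truth assignments over (x1, x2, x3, x4, x5, x6).
Split on x2. With x2 = True, the clauses containing x2 are satisfied and ¬x2 drops from the rest; 4 of the 2^5 = 32 assignments to the other variables satisfy what remains.
With x2 = False, by the same count on the reduced clause set, 4 assignments work.
(One model: x1=F, x2=F, x3=T, x4=F, x5=F, x6=F.)
Total: 4 + 4 = 8.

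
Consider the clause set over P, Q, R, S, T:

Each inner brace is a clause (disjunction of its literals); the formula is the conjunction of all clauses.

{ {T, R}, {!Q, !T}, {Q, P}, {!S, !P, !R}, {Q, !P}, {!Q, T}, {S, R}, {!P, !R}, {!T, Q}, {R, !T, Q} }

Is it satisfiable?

Case T = true:
From the singleton clause (!Q), Q = false.
That conflicts with the unit clause (Q).
That branch fails; take T = false instead.
From the singleton clause (R), R = true.
From the singleton clause (!Q), Q = false.
From the singleton clause (P), P = true.
That conflicts with the unit clause (!P).
Both values of T lead to a conflict.
No assignment satisfies every clause.

No, unsatisfiable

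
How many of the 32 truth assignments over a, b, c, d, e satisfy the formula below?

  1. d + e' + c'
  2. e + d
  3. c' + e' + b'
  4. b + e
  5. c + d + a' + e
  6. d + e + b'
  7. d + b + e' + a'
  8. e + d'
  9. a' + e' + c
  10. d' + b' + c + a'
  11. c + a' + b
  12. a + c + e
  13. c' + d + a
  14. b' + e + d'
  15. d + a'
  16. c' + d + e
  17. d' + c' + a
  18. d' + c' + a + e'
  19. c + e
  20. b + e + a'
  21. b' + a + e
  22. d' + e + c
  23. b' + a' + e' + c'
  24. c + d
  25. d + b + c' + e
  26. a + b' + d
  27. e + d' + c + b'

There are 2^5 = 32 truth assignments over (a, b, c, d, e).
Split on b. With b = 1, the clauses containing b are satisfied and b' drops from the rest; 1 of the 2^4 = 16 assignments to the other variables satisfy what remains.
With b = 0, by the same count on the reduced clause set, 2 assignments work.
Total: 1 + 2 = 3.

3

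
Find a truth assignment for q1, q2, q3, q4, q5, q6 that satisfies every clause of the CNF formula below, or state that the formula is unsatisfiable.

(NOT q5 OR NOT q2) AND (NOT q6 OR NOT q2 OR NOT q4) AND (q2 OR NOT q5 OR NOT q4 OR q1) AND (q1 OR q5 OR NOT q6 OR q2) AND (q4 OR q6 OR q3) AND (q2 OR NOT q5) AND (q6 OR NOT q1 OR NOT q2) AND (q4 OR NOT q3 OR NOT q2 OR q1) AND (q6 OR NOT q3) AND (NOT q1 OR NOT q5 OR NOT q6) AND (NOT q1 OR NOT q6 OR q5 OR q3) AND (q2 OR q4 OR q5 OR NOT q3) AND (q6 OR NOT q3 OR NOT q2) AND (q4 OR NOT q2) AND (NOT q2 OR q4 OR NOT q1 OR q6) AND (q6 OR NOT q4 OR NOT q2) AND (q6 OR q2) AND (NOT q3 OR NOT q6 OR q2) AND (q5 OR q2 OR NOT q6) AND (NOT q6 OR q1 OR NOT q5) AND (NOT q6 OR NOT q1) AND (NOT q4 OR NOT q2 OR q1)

Case q5 = false:
Case q6 = true:
(q2) alone gives q2 = true.
(NOT q4) alone gives q4 = false.
But (q4) is also a unit clause — contradiction.
So q6 must be the other value — set q6 = false.
(NOT q3) alone gives q3 = false.
(q4) alone gives q4 = true.
(NOT q2) alone gives q2 = false.
But (q2) is also a unit clause — contradiction.
Both values of q6 lead to a conflict.
So q5 must be the other value — set q5 = true.
(NOT q2) alone gives q2 = false.
But (q2) is also a unit clause — contradiction.
Both values of q5 lead to a conflict.

UNSATISFIABLE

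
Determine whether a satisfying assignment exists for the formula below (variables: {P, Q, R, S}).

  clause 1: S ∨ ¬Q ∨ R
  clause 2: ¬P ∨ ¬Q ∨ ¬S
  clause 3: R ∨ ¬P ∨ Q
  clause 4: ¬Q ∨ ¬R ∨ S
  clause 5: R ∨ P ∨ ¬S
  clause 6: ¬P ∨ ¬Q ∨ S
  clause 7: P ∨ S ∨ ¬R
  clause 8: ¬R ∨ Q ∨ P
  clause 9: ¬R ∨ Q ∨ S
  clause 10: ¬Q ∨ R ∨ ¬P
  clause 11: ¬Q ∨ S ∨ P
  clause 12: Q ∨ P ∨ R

Case S = True:
Case P = True:
Unit clause (¬Q) forces Q = False.
Unit clause (R) forces R = True.
All clauses are satisfied.
A satisfying assignment: P=True; Q=False; R=True; S=True.

Yes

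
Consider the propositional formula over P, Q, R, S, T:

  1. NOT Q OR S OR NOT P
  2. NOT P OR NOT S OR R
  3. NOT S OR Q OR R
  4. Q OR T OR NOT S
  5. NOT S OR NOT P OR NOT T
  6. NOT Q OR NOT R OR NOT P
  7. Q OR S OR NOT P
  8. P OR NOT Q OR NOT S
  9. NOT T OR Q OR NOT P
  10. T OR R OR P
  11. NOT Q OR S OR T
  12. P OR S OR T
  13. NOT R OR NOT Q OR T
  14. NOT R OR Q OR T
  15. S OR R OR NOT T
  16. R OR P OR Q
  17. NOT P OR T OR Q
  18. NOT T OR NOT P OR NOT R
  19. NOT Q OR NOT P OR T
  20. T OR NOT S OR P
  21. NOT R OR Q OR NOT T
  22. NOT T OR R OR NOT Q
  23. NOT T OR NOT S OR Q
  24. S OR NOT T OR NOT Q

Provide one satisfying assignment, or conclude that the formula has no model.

UNSATISFIABLE

Suppose Q = false.
Suppose S = false.
The clause (NOT P) is unit, so P = false.
The clause (T) is unit, so T = true.
The clause (R) is unit, so R = true.
But (NOT R) is also a unit clause — contradiction.
So S must be the other value — set S = true.
The clause (R) is unit, so R = true.
The clause (T) is unit, so T = true.
But (NOT T) is also a unit clause — contradiction.
Either choice for S ends in contradiction.
So Q must be the other value — set Q = true.
Suppose S = true.
The clause (P) is unit, so P = true.
The clause (R) is unit, so R = true.
But (NOT R) is also a unit clause — contradiction.
So S must be the other value — set S = false.
The clause (NOT P) is unit, so P = false.
The clause (T) is unit, so T = true.
But (NOT T) is also a unit clause — contradiction.
Either choice for S ends in contradiction.
Either choice for Q ends in contradiction.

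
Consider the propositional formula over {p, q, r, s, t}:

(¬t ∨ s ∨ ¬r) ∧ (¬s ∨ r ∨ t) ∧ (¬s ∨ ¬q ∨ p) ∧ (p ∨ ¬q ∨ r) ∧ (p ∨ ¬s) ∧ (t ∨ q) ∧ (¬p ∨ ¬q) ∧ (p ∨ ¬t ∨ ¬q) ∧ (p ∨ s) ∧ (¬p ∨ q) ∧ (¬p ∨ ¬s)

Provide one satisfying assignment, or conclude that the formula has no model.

Case p = True:
(¬q) alone gives q = False.
Now (q) is unsatisfied and unit — conflict.
Backtrack on p: now try p = False.
(¬s) alone gives s = False.
Now (s) is unsatisfied and unit — conflict.
Both values of p lead to a conflict.

UNSATISFIABLE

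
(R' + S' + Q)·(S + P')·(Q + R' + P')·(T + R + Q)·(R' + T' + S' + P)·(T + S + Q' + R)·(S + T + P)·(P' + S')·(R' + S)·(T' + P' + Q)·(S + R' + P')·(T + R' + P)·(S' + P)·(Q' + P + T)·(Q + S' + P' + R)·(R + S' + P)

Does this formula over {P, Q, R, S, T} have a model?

Suppose S = 0.
From the singleton clause (P'), P = 0.
From the singleton clause (T), T = 1.
From the singleton clause (R'), R = 0.
Every clause is now satisfied; Q is unconstrained.
A satisfying assignment: P ↦ 0,  Q ↦ 1,  R ↦ 0,  S ↦ 0,  T ↦ 1.

Satisfiable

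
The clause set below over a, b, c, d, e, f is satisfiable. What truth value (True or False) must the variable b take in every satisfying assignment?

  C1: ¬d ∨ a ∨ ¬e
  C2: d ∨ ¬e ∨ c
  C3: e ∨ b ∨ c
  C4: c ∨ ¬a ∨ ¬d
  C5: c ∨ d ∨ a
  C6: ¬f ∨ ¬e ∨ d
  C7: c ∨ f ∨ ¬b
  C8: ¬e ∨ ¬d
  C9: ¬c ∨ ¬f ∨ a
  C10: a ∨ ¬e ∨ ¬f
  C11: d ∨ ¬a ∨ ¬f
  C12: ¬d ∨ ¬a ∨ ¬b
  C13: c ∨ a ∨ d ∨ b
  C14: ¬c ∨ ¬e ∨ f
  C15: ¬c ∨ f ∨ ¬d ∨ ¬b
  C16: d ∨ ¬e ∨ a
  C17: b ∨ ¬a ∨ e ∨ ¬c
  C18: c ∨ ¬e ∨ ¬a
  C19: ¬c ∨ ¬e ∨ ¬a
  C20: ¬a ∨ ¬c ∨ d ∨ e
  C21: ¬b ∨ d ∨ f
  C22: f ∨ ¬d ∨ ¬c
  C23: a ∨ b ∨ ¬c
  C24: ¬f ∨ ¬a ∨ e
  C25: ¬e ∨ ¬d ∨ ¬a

True

Suppose b = False.
Branch on e: set e = True.
The clause (¬d) is unit, so d = False.
The clause (c) is unit, so c = True.
The clause (¬f) is unit, so f = False.
Now (f) is unsatisfied and unit — conflict.
So e must be the other value — set e = False.
The clause (c) is unit, so c = True.
The clause (¬a) is unit, so a = False.
Now (a) is unsatisfied and unit — conflict.
Both values of e lead to a conflict.
So every satisfying assignment has b = True.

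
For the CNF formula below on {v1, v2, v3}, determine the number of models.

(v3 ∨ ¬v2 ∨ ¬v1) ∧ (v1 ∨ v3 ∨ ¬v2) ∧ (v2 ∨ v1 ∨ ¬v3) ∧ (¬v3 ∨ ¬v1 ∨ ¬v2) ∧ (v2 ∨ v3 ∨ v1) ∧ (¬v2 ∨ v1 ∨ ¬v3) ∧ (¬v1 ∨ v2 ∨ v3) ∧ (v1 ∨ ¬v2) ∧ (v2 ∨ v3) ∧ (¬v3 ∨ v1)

There are 2^3 = 8 truth assignments over (v1, v2, v3).
Split on v3. With v3 = True, the clauses containing v3 are satisfied and ¬v3 drops from the rest; 1 of the 2^2 = 4 assignments to the other variables satisfy what remains.
With v3 = False, by the same count on the reduced clause set, 0 assignments work.
Total: 1 + 0 = 1.

1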